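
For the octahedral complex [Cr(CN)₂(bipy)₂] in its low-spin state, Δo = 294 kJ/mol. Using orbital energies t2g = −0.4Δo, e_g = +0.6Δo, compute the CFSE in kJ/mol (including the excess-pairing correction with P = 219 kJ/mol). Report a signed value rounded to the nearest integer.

-251

Ligand charges: 2×(-1) from CN⁻ and 2×(+0) from bipy sum to -2; with overall charge +0, Cr is +2.
Cr sits in group 6; removing 2 electrons leaves Cr²⁺ with 6 − 2 = 4 d electrons.
Electron filling gives t2g^4 e_g^0.
The orbital stabilization is -1.6Δo = -1.6 × 294 = -470 kJ/mol.
Pairing penalty: 1 pair vs 0 in the high-spin reference → 1 extra × P = 219 kJ/mol.
Overall CFSE = -470 + 219 = -251 kJ/mol.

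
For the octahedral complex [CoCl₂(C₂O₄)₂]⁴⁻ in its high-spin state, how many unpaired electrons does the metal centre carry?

3

Ligand charges: 2×(-1) from Cl⁻ and 2×(-2) from C₂O₄²⁻ sum to -6; with overall charge -4, Co is +2.
Co²⁺: group 9, so d-count = 9 − 2 = 7.
Configuration: t₂g⁵ eg², giving 3 unpaired electrons.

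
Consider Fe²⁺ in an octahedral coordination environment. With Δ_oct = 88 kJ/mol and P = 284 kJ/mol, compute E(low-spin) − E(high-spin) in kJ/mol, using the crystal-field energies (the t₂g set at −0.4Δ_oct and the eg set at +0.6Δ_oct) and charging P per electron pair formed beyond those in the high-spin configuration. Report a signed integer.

392

Fe is in group 8, so Fe²⁺ is d⁶ (8 − 2 = 6).
In the high-spin limit (t₂g⁴ eg²) the orbital term is -0.4Δ_oct = -35 kJ/mol, with no excess pairing.
For low-spin the configuration is t₂g⁶ eg⁰: orbital energy -2.4 × 88 = -211 kJ/mol, and 2 additional pairs relative to high-spin add 568 kJ/mol, giving 357 kJ/mol.
The difference is 357 − (-35) = 392 kJ/mol, so high-spin lies lower.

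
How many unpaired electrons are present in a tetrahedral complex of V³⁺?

V is in group 5, so V³⁺ is d² (5 − 3 = 2).
Tetrahedral fields are weak (Δₜ ≈ 4/9 Δₒ), so electrons fill high-spin.
Configuration: e^2 t2^0, giving 2 unpaired electrons.

2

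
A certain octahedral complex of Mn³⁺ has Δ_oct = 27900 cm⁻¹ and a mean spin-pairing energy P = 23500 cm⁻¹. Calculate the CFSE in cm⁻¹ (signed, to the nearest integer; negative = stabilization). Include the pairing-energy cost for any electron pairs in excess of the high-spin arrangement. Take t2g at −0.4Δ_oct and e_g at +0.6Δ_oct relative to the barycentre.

Mn³⁺: group 7, so d-count = 7 − 3 = 4.
Δ_oct > P, so pairing is preferred: the ground state is low-spin.
Filling d⁴ accordingly: t2g^4 e_g^0.
Orbital CFSE = -1.6Δ_oct = -1.6 × 27900 = -44640 cm⁻¹.
Excess pairs vs high-spin: 1 − 0 = 1; pairing cost = +23500 cm⁻¹.
Net CFSE = -44640 + 23500 = -21140 cm⁻¹.

-21140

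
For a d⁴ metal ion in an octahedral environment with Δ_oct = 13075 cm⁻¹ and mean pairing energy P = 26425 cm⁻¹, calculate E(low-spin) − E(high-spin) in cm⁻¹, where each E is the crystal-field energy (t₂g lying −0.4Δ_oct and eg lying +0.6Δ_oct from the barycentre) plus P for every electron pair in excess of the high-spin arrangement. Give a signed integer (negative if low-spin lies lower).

13350

In the high-spin limit (t₂g³ eg¹) the orbital term is -0.6Δ_oct = -7845 cm⁻¹, with no excess pairing.
Low-spin: t₂g⁴ eg⁰, orbital CFSE = -1.6Δ_oct = -20920 cm⁻¹; plus 1 excess pair × P = +26425 cm⁻¹; total 5505 cm⁻¹.
E(LS) − E(HS) = 5505 − (-7845) = 13350 cm⁻¹.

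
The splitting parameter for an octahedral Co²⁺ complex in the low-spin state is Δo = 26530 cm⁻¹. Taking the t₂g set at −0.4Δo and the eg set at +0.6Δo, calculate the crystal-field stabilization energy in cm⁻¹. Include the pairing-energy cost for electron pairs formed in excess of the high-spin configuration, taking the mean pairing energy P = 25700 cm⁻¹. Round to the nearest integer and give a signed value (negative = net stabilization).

-22054

Co is in group 9, so Co²⁺ is d⁷ (9 − 2 = 7).
Configuration: t₂g⁶ eg¹.
Orbital CFSE = 6(-0.4) + 1(0.6) = -1.8Δo = -1.8 × 26530 = -47754 cm⁻¹.
Relative to high-spin t₂g⁵ eg² (2 paired), the low-spin configuration has 1 additional pair, contributing +1 × 25700 = +25700 cm⁻¹.
Combining: -47754 + 25700 = -22054 cm⁻¹.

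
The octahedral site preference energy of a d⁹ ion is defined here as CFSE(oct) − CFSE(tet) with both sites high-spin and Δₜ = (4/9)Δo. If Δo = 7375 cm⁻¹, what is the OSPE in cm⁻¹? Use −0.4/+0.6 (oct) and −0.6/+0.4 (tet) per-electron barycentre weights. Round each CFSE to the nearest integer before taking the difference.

Octahedral (high-spin): t₂g⁶ eg³, CFSE = 6(−0.4) + 3(+0.6) = -0.6Δo = -0.6 × 7375 = -4425 cm⁻¹.
In a tetrahedral site the filling is e⁴ t₂⁵: CFSE(tet) = -0.4Δₜ = -0.4 × (4/9)(7375) = -1311 cm⁻¹.
OSPE = -4425 − (-1311) = -3114 cm⁻¹.

-3114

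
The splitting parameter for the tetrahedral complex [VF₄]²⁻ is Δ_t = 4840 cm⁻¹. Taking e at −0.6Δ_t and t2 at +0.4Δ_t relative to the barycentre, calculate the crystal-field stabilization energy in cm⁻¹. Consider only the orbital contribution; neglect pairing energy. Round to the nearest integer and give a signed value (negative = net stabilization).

Each F⁻ contributes -1; 4 × (-1) = -4. With overall charge -2, V is in the +2 oxidation state.
V sits in group 5; removing 2 electrons leaves V²⁺ with 5 − 2 = 3 d electrons.
Tetrahedral fields are weak (Δₜ ≈ 4/9 Δₒ), so electrons fill high-spin.
Electron filling gives e^2 t2^1.
The orbital stabilization is -0.8Δ_t = -0.8 × 4840 = -3872 cm⁻¹.

-3872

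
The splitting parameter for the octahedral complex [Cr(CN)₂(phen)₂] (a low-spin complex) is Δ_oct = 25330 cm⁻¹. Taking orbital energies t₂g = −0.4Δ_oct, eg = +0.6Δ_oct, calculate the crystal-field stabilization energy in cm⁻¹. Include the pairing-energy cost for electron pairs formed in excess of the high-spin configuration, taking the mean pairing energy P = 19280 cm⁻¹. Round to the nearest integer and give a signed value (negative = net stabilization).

Ligand charges: 2×(-1) from CN⁻ and 2×(+0) from phen sum to -2; with overall charge +0, Cr is +2.
Cr²⁺: group 6, so d-count = 6 − 2 = 4.
Configuration: t₂g⁴ eg⁰.
Orbital CFSE = 4(-0.4) + 0(0.6) = -1.6Δ_oct = -1.6 × 25330 = -40528 cm⁻¹.
High-spin d⁴ would be t₂g³ eg¹ with 0 pairs; low-spin has 1, so 1 excess pair costs +1P = +19280 cm⁻¹.
Overall CFSE = -40528 + 19280 = -21248 cm⁻¹.

-21248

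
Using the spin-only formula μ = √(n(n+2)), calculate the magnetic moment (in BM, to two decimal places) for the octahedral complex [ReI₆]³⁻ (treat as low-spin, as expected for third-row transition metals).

Each I⁻ contributes -1; 6 × (-1) = -6. With overall charge -3, Re is in the +3 oxidation state.
Re³⁺: group 7, so d-count = 7 − 3 = 4.
Configuration: t₂g⁴ eg⁰ → 2 unpaired electrons.
μ(spin-only) = √[2(2+2)] = √8 ≈ 2.83 BM.

2.83 BM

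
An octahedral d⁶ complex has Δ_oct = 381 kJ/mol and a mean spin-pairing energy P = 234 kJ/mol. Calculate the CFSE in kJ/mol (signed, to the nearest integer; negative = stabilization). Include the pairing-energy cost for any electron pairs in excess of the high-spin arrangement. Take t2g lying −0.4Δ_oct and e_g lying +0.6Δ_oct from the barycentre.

-446

With Δ_oct > P the complex is low-spin.
Filling d⁶ accordingly: t2g^6 e_g^0.
Orbital CFSE = -2.4Δ_oct = -2.4 × 381 = -914 kJ/mol.
Excess pairs vs high-spin: 3 − 1 = 2; pairing cost = +468 kJ/mol.
Net CFSE = -914 + 468 = -446 kJ/mol.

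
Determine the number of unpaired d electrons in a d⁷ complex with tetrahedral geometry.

With tetrahedral geometry the complex is necessarily high-spin.
Configuration: e^4 t2^3, giving 3 unpaired electrons.

3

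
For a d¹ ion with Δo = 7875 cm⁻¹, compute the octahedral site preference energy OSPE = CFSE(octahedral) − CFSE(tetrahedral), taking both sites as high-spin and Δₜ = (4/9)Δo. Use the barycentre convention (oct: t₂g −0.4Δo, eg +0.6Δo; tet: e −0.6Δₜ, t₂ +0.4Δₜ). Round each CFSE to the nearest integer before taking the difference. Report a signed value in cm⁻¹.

-1050

Octahedral (high-spin): t2g^1 e_g^0, CFSE = 1(−0.4) + 0(+0.6) = -0.4Δo = -0.4 × 7875 = -3150 cm⁻¹.
Tetrahedral e^1 t2^0 gives -0.6Δₜ = -0.6 × (4/9) × 7875 = -2100 cm⁻¹.
OSPE = CFSE(oct) − CFSE(tet) = -3150 − (-2100) = -1050 cm⁻¹.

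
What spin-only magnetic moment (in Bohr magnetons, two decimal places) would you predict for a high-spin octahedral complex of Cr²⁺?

4.90 Bohr magnetons

Group 6 minus oxidation state +2 gives a d⁴ configuration for Cr²⁺.
Configuration: t2g^3 e_g^1 → 4 unpaired electrons.
μ(spin-only) = √[4(4+2)] = √24 ≈ 4.90 Bohr magnetons.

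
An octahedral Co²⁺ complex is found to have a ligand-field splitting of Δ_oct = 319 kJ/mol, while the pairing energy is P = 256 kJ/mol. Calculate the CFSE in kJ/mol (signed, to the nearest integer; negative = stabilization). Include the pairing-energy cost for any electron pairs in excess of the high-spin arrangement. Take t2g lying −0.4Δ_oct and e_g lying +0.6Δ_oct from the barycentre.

-318

Co is in group 9, so Co²⁺ is d⁷ (9 − 2 = 7).
Δ_oct > P, so pairing is preferred: the ground state is low-spin.
That gives t2g^6 e_g^1.
Orbital CFSE = -1.8Δ_oct = -1.8 × 319 = -574 kJ/mol.
Excess pairs vs high-spin: 3 − 2 = 1; pairing cost = +256 kJ/mol.
Net CFSE = -574 + 256 = -318 kJ/mol.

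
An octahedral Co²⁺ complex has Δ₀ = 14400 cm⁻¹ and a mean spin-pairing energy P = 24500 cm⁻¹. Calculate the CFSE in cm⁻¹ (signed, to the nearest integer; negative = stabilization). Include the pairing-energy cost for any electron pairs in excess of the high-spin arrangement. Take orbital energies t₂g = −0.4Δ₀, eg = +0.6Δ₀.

-11520

Group 9 minus oxidation state +2 gives a d⁷ configuration for Co²⁺.
Here Δ₀ < P (14400 < 24500), so the high-spin state is favoured.
That gives t₂g⁵ eg².
Orbital CFSE = -0.8Δ₀ = -0.8 × 14400 = -11520 cm⁻¹.
High-spin has no excess pairs, so no pairing correction applies.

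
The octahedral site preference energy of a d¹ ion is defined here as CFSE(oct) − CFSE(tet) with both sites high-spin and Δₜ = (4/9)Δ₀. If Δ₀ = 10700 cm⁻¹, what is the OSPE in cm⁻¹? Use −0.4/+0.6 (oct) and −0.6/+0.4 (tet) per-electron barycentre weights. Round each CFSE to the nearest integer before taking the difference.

-1427

In an octahedral site d¹ (HS) is t2g^1 e_g^0, giving CFSE(oct) = -0.4Δ₀ = -4280 cm⁻¹.
Tetrahedral: e^1 t2^0, CFSE = 1(−0.6) + 0(+0.4) = -0.6Δₜ = -0.6 × (4/9) × 10700 = -2853 cm⁻¹.
Subtracting, OSPE = -4280 − (-2853) = -1427 cm⁻¹.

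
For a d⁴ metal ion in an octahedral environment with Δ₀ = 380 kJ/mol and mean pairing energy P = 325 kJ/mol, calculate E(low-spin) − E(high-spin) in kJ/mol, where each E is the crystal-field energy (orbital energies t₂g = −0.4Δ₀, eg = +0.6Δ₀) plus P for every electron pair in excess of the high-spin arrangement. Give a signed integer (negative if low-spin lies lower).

High-spin d⁴ fills as t₂g³ eg¹ with CFSE 3(−0.4) + 1(+0.6) = -0.6Δ₀ = -228 kJ/mol.
Low-spin t₂g⁴ eg⁰ gives -1.6Δ₀ = -608 kJ/mol, but forming 1 extra pair costs 1P = 325 kJ/mol, so E(LS) = -608 + 325 = -283 kJ/mol.
E(LS) − E(HS) = -283 − (-228) = -55 kJ/mol.

-55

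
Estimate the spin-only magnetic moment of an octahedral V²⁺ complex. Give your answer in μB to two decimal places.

V²⁺: group 5, so d-count = 5 − 2 = 3.
Configuration: t₂g³ eg⁰ → 3 unpaired electrons.
μ(spin-only) = √[3(3+2)] = √15 ≈ 3.87 μB.

3.87 μB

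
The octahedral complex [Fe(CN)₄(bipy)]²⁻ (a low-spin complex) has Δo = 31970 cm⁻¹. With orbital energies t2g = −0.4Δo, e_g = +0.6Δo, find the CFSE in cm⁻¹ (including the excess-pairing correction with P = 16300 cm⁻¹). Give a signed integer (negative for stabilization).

-44128

Ligand charges: 4×(-1) from CN⁻ and 1×(+0) from bipy sum to -4; with overall charge -2, Fe is +2.
Fe sits in group 8; removing 2 electrons leaves Fe²⁺ with 8 − 2 = 6 d electrons.
Electron filling gives t2g^6 e_g^0.
CFSE(orbital) = 6×(-0.4Δo) + 0×(0.6Δo) = -2.4Δo; with Δo = 31970 cm⁻¹ that is -76728 cm⁻¹.
Pairing penalty: 3 pairs vs 1 in the high-spin reference → 2 extra × P = 32600 cm⁻¹.
Net CFSE = -76728 + 32600 = -44128 cm⁻¹.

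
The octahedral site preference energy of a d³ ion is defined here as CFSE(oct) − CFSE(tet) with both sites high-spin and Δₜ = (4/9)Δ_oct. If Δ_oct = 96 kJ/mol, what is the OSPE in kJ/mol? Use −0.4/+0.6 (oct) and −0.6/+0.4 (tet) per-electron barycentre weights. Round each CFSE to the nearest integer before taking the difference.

-81

Octahedral (high-spin): t₂g³ eg⁰, CFSE = 3(−0.4) + 0(+0.6) = -1.2Δ_oct = -1.2 × 96 = -115 kJ/mol.
In a tetrahedral site the filling is e² t₂¹: CFSE(tet) = -0.8Δₜ = -0.8 × (4/9)(96) = -34 kJ/mol.
OSPE = -115 − (-34) = -81 kJ/mol.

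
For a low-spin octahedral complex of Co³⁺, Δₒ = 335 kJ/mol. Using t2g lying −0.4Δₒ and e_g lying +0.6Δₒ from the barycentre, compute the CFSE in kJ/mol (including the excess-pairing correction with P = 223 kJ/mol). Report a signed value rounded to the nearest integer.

Co³⁺: group 9, so d-count = 9 − 3 = 6.
Electron filling gives t2g^6 e_g^0.
The orbital stabilization is -2.4Δₒ = -2.4 × 335 = -804 kJ/mol.
High-spin d⁶ would be t2g^4 e_g^2 with 1 pair; low-spin has 3, so 2 excess pairs cost +2P = +446 kJ/mol.
Overall CFSE = -804 + 446 = -358 kJ/mol.

-358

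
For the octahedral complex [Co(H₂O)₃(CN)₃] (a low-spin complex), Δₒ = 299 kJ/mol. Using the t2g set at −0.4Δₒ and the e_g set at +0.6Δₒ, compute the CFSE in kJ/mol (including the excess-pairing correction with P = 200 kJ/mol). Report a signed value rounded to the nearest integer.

Ligand charges: 3×(+0) from H₂O and 3×(-1) from CN⁻ sum to -3; with overall charge +0, Co is +3.
Group 9 minus oxidation state +3 gives a d⁶ configuration for Co³⁺.
The d⁶ electrons fill as t2g^6 e_g^0.
Orbital CFSE = 6(-0.4) + 0(0.6) = -2.4Δₒ = -2.4 × 299 = -718 kJ/mol.
Relative to high-spin t2g^4 e_g^2 (1 paired), the low-spin configuration has 2 additional pairs, contributing +2 × 200 = +400 kJ/mol.
Combining: -718 + 400 = -318 kJ/mol.

-318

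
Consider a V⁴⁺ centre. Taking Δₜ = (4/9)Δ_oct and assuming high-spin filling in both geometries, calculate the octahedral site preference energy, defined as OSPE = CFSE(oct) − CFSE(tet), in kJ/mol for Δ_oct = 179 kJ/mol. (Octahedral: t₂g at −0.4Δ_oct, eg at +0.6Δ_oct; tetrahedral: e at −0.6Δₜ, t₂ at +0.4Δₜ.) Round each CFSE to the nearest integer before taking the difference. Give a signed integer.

Group 5 minus oxidation state +4 gives a d¹ configuration for V⁴⁺.
Octahedral high-spin t₂g¹ eg⁰: CFSE = -0.4 × 179 = -72 kJ/mol.
In a tetrahedral site the filling is e¹ t₂⁰: CFSE(tet) = -0.6Δₜ = -0.6 × (4/9)(179) = -48 kJ/mol.
Subtracting, OSPE = -72 − (-48) = -24 kJ/mol.

-24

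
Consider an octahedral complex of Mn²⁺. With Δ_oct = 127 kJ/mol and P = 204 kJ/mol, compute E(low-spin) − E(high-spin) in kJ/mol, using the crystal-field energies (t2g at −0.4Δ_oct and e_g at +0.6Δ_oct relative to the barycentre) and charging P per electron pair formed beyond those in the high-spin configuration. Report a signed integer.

154

Mn is in group 7, so Mn²⁺ is d⁵ (7 − 2 = 5).
High-spin: t2g^3 e_g^2, CFSE = 0.0Δ_oct = 0 kJ/mol.
For low-spin the configuration is t2g^5 e_g^0: orbital energy -2.0 × 127 = -254 kJ/mol, and 2 additional pairs relative to high-spin add 408 kJ/mol, giving 154 kJ/mol.
The difference is 154 − (0) = 154 kJ/mol, so high-spin lies lower.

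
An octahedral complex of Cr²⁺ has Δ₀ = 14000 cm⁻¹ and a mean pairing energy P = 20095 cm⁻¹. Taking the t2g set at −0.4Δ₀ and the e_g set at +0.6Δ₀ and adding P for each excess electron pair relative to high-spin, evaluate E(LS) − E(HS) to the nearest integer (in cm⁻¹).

6095

Cr is in group 6, so Cr²⁺ is d⁴ (6 − 2 = 4).
High-spin: t2g^3 e_g^1, CFSE = -0.6Δ₀ = -8400 cm⁻¹.
Low-spin t2g^4 e_g^0 gives -1.6Δ₀ = -22400 cm⁻¹, but forming 1 extra pair costs 1P = 20095 cm⁻¹, so E(LS) = -22400 + 20095 = -2305 cm⁻¹.
Thus E(LS) − E(HS) = 6095 cm⁻¹.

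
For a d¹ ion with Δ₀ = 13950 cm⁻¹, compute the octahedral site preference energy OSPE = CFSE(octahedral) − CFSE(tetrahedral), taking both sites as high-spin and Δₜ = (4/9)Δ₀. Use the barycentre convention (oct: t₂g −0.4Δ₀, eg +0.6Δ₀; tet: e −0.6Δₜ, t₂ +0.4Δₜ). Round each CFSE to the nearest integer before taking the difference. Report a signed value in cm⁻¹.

Octahedral high-spin t₂g¹ eg⁰: CFSE = -0.4 × 13950 = -5580 cm⁻¹.
Tetrahedral e¹ t₂⁰ gives -0.6Δₜ = -0.6 × (4/9) × 13950 = -3720 cm⁻¹.
OSPE = CFSE(oct) − CFSE(tet) = -5580 − (-3720) = -1860 cm⁻¹.

-1860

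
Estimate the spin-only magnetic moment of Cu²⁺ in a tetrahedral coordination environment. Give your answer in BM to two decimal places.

Cu²⁺: group 11, so d-count = 11 − 2 = 9.
With tetrahedral geometry the complex is necessarily high-spin.
Configuration: e^4 t2^5 → 1 unpaired electron.
μ(spin-only) = √[1(1+2)] = √3 ≈ 1.73 BM.

1.73 BM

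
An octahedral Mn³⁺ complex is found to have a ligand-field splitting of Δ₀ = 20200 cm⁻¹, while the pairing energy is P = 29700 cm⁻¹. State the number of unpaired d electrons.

Mn³⁺: group 7, so d-count = 7 − 3 = 4.
With Δ₀ < P the complex is high-spin.
Configuration: t2g^3 e_g^1.
Unpaired electrons: 4.

4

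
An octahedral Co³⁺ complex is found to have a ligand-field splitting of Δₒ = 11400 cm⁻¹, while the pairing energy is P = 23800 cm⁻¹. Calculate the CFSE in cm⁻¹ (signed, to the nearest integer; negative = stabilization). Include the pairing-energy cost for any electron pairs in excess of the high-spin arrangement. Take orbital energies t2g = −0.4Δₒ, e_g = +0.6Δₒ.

-4560

Co sits in group 9; removing 3 electrons leaves Co³⁺ with 9 − 3 = 6 d electrons.
Since Δₒ = 11400 cm⁻¹ < P = 23800 cm⁻¹, the complex adopts the high-spin configuration.
That gives t2g^4 e_g^2.
Orbital CFSE = -0.4Δₒ = -0.4 × 11400 = -4560 cm⁻¹.
High-spin has no excess pairs, so no pairing correction applies.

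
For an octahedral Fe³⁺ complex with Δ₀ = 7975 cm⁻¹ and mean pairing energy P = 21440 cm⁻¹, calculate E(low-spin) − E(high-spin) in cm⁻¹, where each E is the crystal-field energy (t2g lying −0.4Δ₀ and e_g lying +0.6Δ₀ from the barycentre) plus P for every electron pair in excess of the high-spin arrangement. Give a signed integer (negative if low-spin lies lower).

Fe is in group 8, so Fe³⁺ is d⁵ (8 − 3 = 5).
In the high-spin limit (t2g^3 e_g^2) the orbital term is 0.0Δ₀ = 0 cm⁻¹, with no excess pairing.
Low-spin: t2g^5 e_g^0, orbital CFSE = -2.0Δ₀ = -15950 cm⁻¹; plus 2 excess pairs × P = +42880 cm⁻¹; total 26930 cm⁻¹.
Thus E(LS) − E(HS) = 26930 cm⁻¹.

26930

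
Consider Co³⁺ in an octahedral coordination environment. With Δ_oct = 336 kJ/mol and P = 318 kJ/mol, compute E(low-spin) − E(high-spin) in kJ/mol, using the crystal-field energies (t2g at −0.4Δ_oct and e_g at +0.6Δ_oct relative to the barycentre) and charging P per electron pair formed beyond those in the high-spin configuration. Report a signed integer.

-36

Co³⁺: group 9, so d-count = 9 − 3 = 6.
In the high-spin limit (t2g^4 e_g^2) the orbital term is -0.4Δ_oct = -134 kJ/mol, with no excess pairing.
For low-spin the configuration is t2g^6 e_g^0: orbital energy -2.4 × 336 = -806 kJ/mol, and 2 additional pairs relative to high-spin add 636 kJ/mol, giving -170 kJ/mol.
The difference is -170 − (-134) = -36 kJ/mol, so low-spin lies lower.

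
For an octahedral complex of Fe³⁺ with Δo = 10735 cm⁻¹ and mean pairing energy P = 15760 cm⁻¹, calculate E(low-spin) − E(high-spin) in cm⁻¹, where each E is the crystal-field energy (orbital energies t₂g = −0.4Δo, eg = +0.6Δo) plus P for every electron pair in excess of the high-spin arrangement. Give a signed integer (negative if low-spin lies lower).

Fe is in group 8, so Fe³⁺ is d⁵ (8 − 3 = 5).
High-spin d⁵ fills as t₂g³ eg² with CFSE 3(−0.4) + 2(+0.6) = 0.0Δo = 0 cm⁻¹.
Low-spin: t₂g⁵ eg⁰, orbital CFSE = -2.0Δo = -21470 cm⁻¹; plus 2 excess pairs × P = +31520 cm⁻¹; total 10050 cm⁻¹.
E(LS) − E(HS) = 10050 − (0) = 10050 cm⁻¹.

10050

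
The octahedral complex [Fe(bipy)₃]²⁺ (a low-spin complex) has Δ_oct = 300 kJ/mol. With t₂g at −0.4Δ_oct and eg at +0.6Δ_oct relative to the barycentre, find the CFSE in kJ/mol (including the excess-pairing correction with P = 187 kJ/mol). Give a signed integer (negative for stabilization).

-346

bipy is neutral, so the +2 overall charge sits on Fe: oxidation state +2.
Group 8 minus oxidation state +2 gives a d⁶ configuration for Fe²⁺.
The d⁶ electrons fill as t₂g⁶ eg⁰.
Orbital CFSE = 6(-0.4) + 0(0.6) = -2.4Δ_oct = -2.4 × 300 = -720 kJ/mol.
Pairing penalty: 3 pairs vs 1 in the high-spin reference → 2 extra × P = 374 kJ/mol.
Overall CFSE = -720 + 374 = -346 kJ/mol.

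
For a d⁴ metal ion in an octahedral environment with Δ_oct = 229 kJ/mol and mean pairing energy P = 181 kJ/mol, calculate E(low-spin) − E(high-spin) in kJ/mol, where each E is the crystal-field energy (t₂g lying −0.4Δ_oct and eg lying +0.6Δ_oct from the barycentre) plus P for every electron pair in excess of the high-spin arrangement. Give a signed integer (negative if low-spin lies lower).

-48

In the high-spin limit (t₂g³ eg¹) the orbital term is -0.6Δ_oct = -137 kJ/mol, with no excess pairing.
Low-spin t₂g⁴ eg⁰ gives -1.6Δ_oct = -366 kJ/mol, but forming 1 extra pair costs 1P = 181 kJ/mol, so E(LS) = -366 + 181 = -185 kJ/mol.
E(LS) − E(HS) = -185 − (-137) = -48 kJ/mol.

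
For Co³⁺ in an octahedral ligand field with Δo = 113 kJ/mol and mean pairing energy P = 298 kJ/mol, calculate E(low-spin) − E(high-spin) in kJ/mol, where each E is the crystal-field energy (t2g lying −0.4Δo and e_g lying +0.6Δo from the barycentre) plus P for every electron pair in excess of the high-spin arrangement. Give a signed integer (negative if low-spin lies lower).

Co sits in group 9; removing 3 electrons leaves Co³⁺ with 9 − 3 = 6 d electrons.
High-spin d⁶ fills as t2g^4 e_g^2 with CFSE 4(−0.4) + 2(+0.6) = -0.4Δo = -45 kJ/mol.
Low-spin: t2g^6 e_g^0, orbital CFSE = -2.4Δo = -271 kJ/mol; plus 2 excess pairs × P = +596 kJ/mol; total 325 kJ/mol.
Thus E(LS) − E(HS) = 370 kJ/mol.

370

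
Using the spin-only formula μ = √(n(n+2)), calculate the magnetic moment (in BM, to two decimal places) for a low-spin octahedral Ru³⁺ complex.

Group 8 minus oxidation state +3 gives a d⁵ configuration for Ru³⁺.
Configuration: t₂g⁵ eg⁰ → 1 unpaired electron.
μ(spin-only) = √[1(1+2)] = √3 ≈ 1.73 BM.

1.73 BM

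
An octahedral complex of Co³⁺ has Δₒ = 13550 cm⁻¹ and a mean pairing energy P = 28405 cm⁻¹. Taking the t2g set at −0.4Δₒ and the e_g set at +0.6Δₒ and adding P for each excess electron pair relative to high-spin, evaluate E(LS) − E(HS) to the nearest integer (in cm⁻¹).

Co is in group 9, so Co³⁺ is d⁶ (9 − 3 = 6).
High-spin: t2g^4 e_g^2, CFSE = -0.4Δₒ = -5420 cm⁻¹.
Low-spin t2g^6 e_g^0 gives -2.4Δₒ = -32520 cm⁻¹, but forming 2 extra pairs costs 2P = 56810 cm⁻¹, so E(LS) = -32520 + 56810 = 24290 cm⁻¹.
Thus E(LS) − E(HS) = 29710 cm⁻¹.

29710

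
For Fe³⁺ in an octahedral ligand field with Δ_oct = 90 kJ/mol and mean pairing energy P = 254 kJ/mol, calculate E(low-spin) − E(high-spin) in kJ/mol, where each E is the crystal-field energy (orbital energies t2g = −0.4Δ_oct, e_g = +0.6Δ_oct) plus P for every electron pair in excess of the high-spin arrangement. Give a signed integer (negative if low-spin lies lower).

328

Fe sits in group 8; removing 3 electrons leaves Fe³⁺ with 8 − 3 = 5 d electrons.
High-spin d⁵ fills as t2g^3 e_g^2 with CFSE 3(−0.4) + 2(+0.6) = 0.0Δ_oct = 0 kJ/mol.
For low-spin the configuration is t2g^5 e_g^0: orbital energy -2.0 × 90 = -180 kJ/mol, and 2 additional pairs relative to high-spin add 508 kJ/mol, giving 328 kJ/mol.
The difference is 328 − (0) = 328 kJ/mol, so high-spin lies lower.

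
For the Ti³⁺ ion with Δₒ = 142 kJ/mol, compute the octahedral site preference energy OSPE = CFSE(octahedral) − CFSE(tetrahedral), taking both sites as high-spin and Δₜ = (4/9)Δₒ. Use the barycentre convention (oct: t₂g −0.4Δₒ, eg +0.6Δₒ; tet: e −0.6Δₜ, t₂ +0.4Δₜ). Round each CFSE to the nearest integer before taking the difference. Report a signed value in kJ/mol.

-19

Ti³⁺: group 4, so d-count = 4 − 3 = 1.
Octahedral high-spin t2g^1 e_g^0: CFSE = -0.4 × 142 = -57 kJ/mol.
Tetrahedral e^1 t2^0 gives -0.6Δₜ = -0.6 × (4/9) × 142 = -38 kJ/mol.
OSPE = CFSE(oct) − CFSE(tet) = -57 − (-38) = -19 kJ/mol.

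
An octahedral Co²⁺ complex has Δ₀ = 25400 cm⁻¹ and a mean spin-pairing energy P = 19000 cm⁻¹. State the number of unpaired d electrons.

1

Group 9 minus oxidation state +2 gives a d⁷ configuration for Co²⁺.
Here Δ₀ > P (25400 > 19000), so the low-spin state is favoured.
That gives t2g^6 e_g^1.
Unpaired electrons: 1.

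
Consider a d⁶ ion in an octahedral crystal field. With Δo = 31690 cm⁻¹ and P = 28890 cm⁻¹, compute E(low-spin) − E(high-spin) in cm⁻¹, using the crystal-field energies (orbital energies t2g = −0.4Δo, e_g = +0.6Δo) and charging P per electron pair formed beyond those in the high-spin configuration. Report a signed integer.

High-spin d⁶ fills as t2g^4 e_g^2 with CFSE 4(−0.4) + 2(+0.6) = -0.4Δo = -12676 cm⁻¹.
For low-spin the configuration is t2g^6 e_g^0: orbital energy -2.4 × 31690 = -76056 cm⁻¹, and 2 additional pairs relative to high-spin add 57780 cm⁻¹, giving -18276 cm⁻¹.
Thus E(LS) − E(HS) = -5600 cm⁻¹.

-5600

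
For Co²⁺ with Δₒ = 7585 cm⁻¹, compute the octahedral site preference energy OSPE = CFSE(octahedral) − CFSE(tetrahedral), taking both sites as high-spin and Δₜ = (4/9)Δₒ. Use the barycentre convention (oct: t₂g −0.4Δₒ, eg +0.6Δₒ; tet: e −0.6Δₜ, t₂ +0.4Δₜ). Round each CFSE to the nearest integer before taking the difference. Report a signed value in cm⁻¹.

Co is in group 9, so Co²⁺ is d⁷ (9 − 2 = 7).
Octahedral (high-spin): t2g^5 e_g^2, CFSE = 5(−0.4) + 2(+0.6) = -0.8Δₒ = -0.8 × 7585 = -6068 cm⁻¹.
Tetrahedral e^4 t2^3 gives -1.2Δₜ = -1.2 × (4/9) × 7585 = -4045 cm⁻¹.
OSPE = CFSE(oct) − CFSE(tet) = -6068 − (-4045) = -2023 cm⁻¹.

-2023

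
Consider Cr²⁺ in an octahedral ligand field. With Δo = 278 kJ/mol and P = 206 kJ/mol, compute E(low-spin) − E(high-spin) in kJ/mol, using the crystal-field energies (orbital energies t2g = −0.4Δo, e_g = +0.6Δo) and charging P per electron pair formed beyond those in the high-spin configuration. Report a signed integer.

-72

Cr sits in group 6; removing 2 electrons leaves Cr²⁺ with 6 − 2 = 4 d electrons.
High-spin: t2g^3 e_g^1, CFSE = -0.6Δo = -167 kJ/mol.
Low-spin t2g^4 e_g^0 gives -1.6Δo = -445 kJ/mol, but forming 1 extra pair costs 1P = 206 kJ/mol, so E(LS) = -445 + 206 = -239 kJ/mol.
E(LS) − E(HS) = -239 − (-167) = -72 kJ/mol.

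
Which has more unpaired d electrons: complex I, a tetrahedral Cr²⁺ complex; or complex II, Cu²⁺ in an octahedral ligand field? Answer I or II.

I: Cr²⁺: group 6, so d-count = 6 − 2 = 4; Tetrahedral splitting is small, so the complex is high-spin; e² t₂² → 4 unpaired.
II: Cu sits in group 11; removing 2 electrons leaves Cu²⁺ with 11 − 2 = 9 d electrons; t₂g⁶ eg³ → 1 unpaired.
So I has more unpaired electrons.

I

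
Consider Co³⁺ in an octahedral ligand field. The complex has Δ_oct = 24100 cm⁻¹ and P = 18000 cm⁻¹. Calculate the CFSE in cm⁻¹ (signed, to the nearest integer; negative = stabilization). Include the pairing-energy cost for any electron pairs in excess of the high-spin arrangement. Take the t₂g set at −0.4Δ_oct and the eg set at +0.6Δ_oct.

Co sits in group 9; removing 3 electrons leaves Co³⁺ with 9 − 3 = 6 d electrons.
Δ_oct > P, so pairing is preferred: the ground state is low-spin.
Filling d⁶ accordingly: t₂g⁶ eg⁰.
Orbital CFSE = -2.4Δ_oct = -2.4 × 24100 = -57840 cm⁻¹.
Excess pairs vs high-spin: 3 − 1 = 2; pairing cost = +36000 cm⁻¹.
Net CFSE = -57840 + 36000 = -21840 cm⁻¹.

-21840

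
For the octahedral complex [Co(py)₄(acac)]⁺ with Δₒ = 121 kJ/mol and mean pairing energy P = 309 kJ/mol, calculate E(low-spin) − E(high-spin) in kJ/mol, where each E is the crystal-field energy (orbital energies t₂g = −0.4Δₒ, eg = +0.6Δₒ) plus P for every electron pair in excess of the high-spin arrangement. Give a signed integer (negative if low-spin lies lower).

188

Ligand charges: 4×(+0) from py and 1×(-1) from acac⁻ sum to -1; with overall charge +1, Co is +2.
Co²⁺: group 9, so d-count = 9 − 2 = 7.
In the high-spin limit (t₂g⁵ eg²) the orbital term is -0.8Δₒ = -97 kJ/mol, with no excess pairing.
For low-spin the configuration is t₂g⁶ eg¹: orbital energy -1.8 × 121 = -218 kJ/mol, and 1 additional pair relative to high-spin adds 309 kJ/mol, giving 91 kJ/mol.
Thus E(LS) − E(HS) = 188 kJ/mol.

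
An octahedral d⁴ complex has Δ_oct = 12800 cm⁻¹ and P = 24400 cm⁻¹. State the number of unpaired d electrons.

Since Δ_oct = 12800 cm⁻¹ < P = 24400 cm⁻¹, the complex adopts the high-spin configuration.
Filling d⁴ accordingly: t₂g³ eg¹.
Unpaired electrons: 4.

4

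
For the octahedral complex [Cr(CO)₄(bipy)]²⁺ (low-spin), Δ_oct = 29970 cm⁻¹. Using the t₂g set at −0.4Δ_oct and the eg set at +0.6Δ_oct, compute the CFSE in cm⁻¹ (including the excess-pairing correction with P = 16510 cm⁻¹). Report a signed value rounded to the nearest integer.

Ligand charges: 4×(+0) from CO and 1×(+0) from bipy sum to +0; with overall charge +2, Cr is +2.
Cr²⁺: group 6, so d-count = 6 − 2 = 4.
The d⁴ electrons fill as t₂g⁴ eg⁰.
The orbital stabilization is -1.6Δ_oct = -1.6 × 29970 = -47952 cm⁻¹.
Pairing penalty: 1 pair vs 0 in the high-spin reference → 1 extra × P = 16510 cm⁻¹.
Combining: -47952 + 16510 = -31442 cm⁻¹.

-31442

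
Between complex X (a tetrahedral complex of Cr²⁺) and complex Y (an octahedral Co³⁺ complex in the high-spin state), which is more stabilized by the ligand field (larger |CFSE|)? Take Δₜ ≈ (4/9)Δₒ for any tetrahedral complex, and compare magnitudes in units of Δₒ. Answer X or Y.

X: Group 6 minus oxidation state +2 gives a d⁴ configuration for Cr²⁺; Tetrahedral fields are weak (Δₜ ≈ 4/9 Δₒ), so electrons fill high-spin; e^2 t2^2, CFSE = -0.4Δₜ ≈ -0.18Δₒ.
Y: Group 9 minus oxidation state +3 gives a d⁶ configuration for Co³⁺; t₂g⁴ eg², CFSE = -0.4Δₒ.
So Y has the larger |CFSE|.

Y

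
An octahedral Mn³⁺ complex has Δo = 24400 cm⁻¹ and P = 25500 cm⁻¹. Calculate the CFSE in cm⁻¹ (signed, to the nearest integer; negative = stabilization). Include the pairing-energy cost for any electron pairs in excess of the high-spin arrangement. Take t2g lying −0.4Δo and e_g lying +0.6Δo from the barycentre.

-14640

Group 7 minus oxidation state +3 gives a d⁴ configuration for Mn³⁺.
Here Δo < P (24400 < 25500), so the high-spin state is favoured.
That gives t2g^3 e_g^1.
Orbital CFSE = -0.6Δo = -0.6 × 24400 = -14640 cm⁻¹.
High-spin has no excess pairs, so no pairing correction applies.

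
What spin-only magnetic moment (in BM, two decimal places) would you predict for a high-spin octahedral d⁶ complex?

Configuration: t₂g⁴ eg² → 4 unpaired electrons.
μ(spin-only) = √[4(4+2)] = √24 ≈ 4.90 BM.

4.90 BM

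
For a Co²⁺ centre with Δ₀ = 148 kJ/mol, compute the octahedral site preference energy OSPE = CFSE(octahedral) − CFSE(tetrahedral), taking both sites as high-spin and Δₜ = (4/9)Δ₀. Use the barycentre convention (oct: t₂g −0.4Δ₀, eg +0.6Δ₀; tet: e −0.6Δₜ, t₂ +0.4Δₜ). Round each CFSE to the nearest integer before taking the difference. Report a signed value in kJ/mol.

Group 9 minus oxidation state +2 gives a d⁷ configuration for Co²⁺.
Octahedral high-spin t2g^5 e_g^2: CFSE = -0.8 × 148 = -118 kJ/mol.
Tetrahedral: e^4 t2^3, CFSE = 4(−0.6) + 3(+0.4) = -1.2Δₜ = -1.2 × (4/9) × 148 = -79 kJ/mol.
Subtracting, OSPE = -118 − (-79) = -39 kJ/mol.

-39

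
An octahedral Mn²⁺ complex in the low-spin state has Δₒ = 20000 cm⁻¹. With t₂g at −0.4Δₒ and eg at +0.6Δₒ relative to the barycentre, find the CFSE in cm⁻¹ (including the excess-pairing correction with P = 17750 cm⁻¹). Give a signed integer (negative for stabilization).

Mn sits in group 7; removing 2 electrons leaves Mn²⁺ with 7 − 2 = 5 d electrons.
The d⁵ electrons fill as t₂g⁵ eg⁰.
Orbital CFSE = 5(-0.4) + 0(0.6) = -2.0Δₒ = -2.0 × 20000 = -40000 cm⁻¹.
Relative to high-spin t₂g³ eg² (0 paired), the low-spin configuration has 2 additional pairs, contributing +2 × 17750 = +35500 cm⁻¹.
Overall CFSE = -40000 + 35500 = -4500 cm⁻¹.

-4500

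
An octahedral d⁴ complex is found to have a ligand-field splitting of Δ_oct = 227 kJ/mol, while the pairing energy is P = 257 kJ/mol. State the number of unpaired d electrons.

4

Since Δ_oct = 227 kJ/mol < P = 257 kJ/mol, the complex adopts the high-spin configuration.
Configuration: t₂g³ eg¹.
Unpaired electrons: 4.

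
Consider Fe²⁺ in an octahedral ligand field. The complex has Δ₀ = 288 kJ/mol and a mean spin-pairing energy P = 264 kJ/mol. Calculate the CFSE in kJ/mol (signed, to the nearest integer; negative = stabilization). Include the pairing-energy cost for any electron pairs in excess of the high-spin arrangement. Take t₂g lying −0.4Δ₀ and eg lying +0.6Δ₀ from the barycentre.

-163

Group 8 minus oxidation state +2 gives a d⁶ configuration for Fe²⁺.
Here Δ₀ > P (288 > 264), so the low-spin state is favoured.
That gives t₂g⁶ eg⁰.
Orbital CFSE = -2.4Δ₀ = -2.4 × 288 = -691 kJ/mol.
Excess pairs vs high-spin: 3 − 1 = 2; pairing cost = +528 kJ/mol.
Net CFSE = -691 + 528 = -163 kJ/mol.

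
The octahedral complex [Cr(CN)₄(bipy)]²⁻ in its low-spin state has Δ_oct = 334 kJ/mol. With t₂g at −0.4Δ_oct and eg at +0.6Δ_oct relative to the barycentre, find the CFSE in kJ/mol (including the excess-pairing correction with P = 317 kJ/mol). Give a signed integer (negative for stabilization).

-217

Ligand charges: 4×(-1) from CN⁻ and 1×(+0) from bipy sum to -4; with overall charge -2, Cr is +2.
Group 6 minus oxidation state +2 gives a d⁴ configuration for Cr²⁺.
Configuration: t₂g⁴ eg⁰.
Orbital CFSE = 4(-0.4) + 0(0.6) = -1.6Δ_oct = -1.6 × 334 = -534 kJ/mol.
High-spin d⁴ would be t₂g³ eg¹ with 0 pairs; low-spin has 1, so 1 excess pair costs +1P = +317 kJ/mol.
Overall CFSE = -534 + 317 = -217 kJ/mol.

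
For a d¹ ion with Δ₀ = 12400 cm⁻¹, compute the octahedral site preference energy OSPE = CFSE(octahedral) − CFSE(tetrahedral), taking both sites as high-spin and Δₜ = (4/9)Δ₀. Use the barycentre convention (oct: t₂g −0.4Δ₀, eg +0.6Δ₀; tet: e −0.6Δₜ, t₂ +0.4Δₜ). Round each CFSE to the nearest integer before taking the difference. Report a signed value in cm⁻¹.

Octahedral (high-spin): t2g^1 e_g^0, CFSE = 1(−0.4) + 0(+0.6) = -0.4Δ₀ = -0.4 × 12400 = -4960 cm⁻¹.
In a tetrahedral site the filling is e^1 t2^0: CFSE(tet) = -0.6Δₜ = -0.6 × (4/9)(12400) = -3307 cm⁻¹.
OSPE = -4960 − (-3307) = -1653 cm⁻¹.

-1653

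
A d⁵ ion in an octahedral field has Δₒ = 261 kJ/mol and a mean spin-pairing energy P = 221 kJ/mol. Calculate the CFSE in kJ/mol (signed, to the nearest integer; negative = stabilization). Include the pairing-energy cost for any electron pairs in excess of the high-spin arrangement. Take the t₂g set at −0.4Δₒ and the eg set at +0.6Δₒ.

-80

Here Δₒ > P (261 > 221), so the low-spin state is favoured.
Configuration: t₂g⁵ eg⁰.
Orbital CFSE = -2.0Δₒ = -2.0 × 261 = -522 kJ/mol.
Excess pairs vs high-spin: 2 − 0 = 2; pairing cost = +442 kJ/mol.
Net CFSE = -522 + 442 = -80 kJ/mol.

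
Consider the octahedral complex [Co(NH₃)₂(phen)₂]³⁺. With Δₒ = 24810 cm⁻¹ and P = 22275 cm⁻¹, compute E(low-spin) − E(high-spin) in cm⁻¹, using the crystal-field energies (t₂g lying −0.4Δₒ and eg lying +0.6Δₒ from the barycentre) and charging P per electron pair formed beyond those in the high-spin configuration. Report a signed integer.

-5070

Ligand charges: 2×(+0) from NH₃ and 2×(+0) from phen sum to +0; with overall charge +3, Co is +3.
Co is in group 9, so Co³⁺ is d⁶ (9 − 3 = 6).
High-spin d⁶ fills as t₂g⁴ eg² with CFSE 4(−0.4) + 2(+0.6) = -0.4Δₒ = -9924 cm⁻¹.
For low-spin the configuration is t₂g⁶ eg⁰: orbital energy -2.4 × 24810 = -59544 cm⁻¹, and 2 additional pairs relative to high-spin add 44550 cm⁻¹, giving -14994 cm⁻¹.
E(LS) − E(HS) = -14994 − (-9924) = -5070 cm⁻¹.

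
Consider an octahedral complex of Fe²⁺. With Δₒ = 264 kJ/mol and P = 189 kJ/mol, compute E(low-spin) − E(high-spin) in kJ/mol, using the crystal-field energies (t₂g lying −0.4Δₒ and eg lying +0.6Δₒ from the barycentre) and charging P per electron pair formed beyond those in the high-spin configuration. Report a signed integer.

-150

Fe is in group 8, so Fe²⁺ is d⁶ (8 − 2 = 6).
High-spin: t₂g⁴ eg², CFSE = -0.4Δₒ = -106 kJ/mol.
For low-spin the configuration is t₂g⁶ eg⁰: orbital energy -2.4 × 264 = -634 kJ/mol, and 2 additional pairs relative to high-spin add 378 kJ/mol, giving -256 kJ/mol.
The difference is -256 − (-106) = -150 kJ/mol, so low-spin lies lower.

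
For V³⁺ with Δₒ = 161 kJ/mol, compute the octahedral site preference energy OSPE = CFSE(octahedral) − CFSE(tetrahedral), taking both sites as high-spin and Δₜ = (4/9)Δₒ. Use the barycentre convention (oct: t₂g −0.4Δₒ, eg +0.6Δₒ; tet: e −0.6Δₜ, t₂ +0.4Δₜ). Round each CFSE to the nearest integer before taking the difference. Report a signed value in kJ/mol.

V³⁺: group 5, so d-count = 5 − 3 = 2.
Octahedral (high-spin): t₂g² eg⁰, CFSE = 2(−0.4) + 0(+0.6) = -0.8Δₒ = -0.8 × 161 = -129 kJ/mol.
Tetrahedral e² t₂⁰ gives -1.2Δₜ = -1.2 × (4/9) × 161 = -86 kJ/mol.
Subtracting, OSPE = -129 − (-86) = -43 kJ/mol.

-43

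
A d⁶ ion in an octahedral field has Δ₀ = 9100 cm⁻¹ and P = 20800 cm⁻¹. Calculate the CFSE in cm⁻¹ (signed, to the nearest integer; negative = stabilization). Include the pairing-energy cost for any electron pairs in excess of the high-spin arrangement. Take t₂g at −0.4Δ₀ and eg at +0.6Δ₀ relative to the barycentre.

Since Δ₀ = 9100 cm⁻¹ < P = 20800 cm⁻¹, the complex adopts the high-spin configuration.
That gives t₂g⁴ eg².
Orbital CFSE = -0.4Δ₀ = -0.4 × 9100 = -3640 cm⁻¹.
High-spin has no excess pairs, so no pairing correction applies.

-3640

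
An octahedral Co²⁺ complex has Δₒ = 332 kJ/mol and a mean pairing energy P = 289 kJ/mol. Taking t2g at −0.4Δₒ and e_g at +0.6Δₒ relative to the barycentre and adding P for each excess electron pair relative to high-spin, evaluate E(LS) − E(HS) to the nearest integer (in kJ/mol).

-43

Co sits in group 9; removing 2 electrons leaves Co²⁺ with 9 − 2 = 7 d electrons.
In the high-spin limit (t2g^5 e_g^2) the orbital term is -0.8Δₒ = -266 kJ/mol, with no excess pairing.
Low-spin: t2g^6 e_g^1, orbital CFSE = -1.8Δₒ = -598 kJ/mol; plus 1 excess pair × P = +289 kJ/mol; total -309 kJ/mol.
E(LS) − E(HS) = -309 − (-266) = -43 kJ/mol.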